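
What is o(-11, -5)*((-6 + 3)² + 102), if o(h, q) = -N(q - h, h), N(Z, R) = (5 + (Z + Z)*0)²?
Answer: -2775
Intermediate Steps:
N(Z, R) = 25 (N(Z, R) = (5 + (2*Z)*0)² = (5 + 0)² = 5² = 25)
o(h, q) = -25 (o(h, q) = -1*25 = -25)
o(-11, -5)*((-6 + 3)² + 102) = -25*((-6 + 3)² + 102) = -25*((-3)² + 102) = -25*(9 + 102) = -25*111 = -2775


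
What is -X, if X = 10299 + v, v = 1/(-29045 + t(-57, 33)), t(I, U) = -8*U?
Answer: -301853390/29309 ≈ -10299.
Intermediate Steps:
v = -1/29309 (v = 1/(-29045 - 8*33) = 1/(-29045 - 264) = 1/(-29309) = -1/29309 ≈ -3.4119e-5)
X = 301853390/29309 (X = 10299 - 1/29309 = 301853390/29309 ≈ 10299.)
-X = -1*301853390/29309 = -301853390/29309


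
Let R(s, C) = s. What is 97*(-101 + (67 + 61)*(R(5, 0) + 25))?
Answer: 362683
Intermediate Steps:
97*(-101 + (67 + 61)*(R(5, 0) + 25)) = 97*(-101 + (67 + 61)*(5 + 25)) = 97*(-101 + 128*30) = 97*(-101 + 3840) = 97*3739 = 362683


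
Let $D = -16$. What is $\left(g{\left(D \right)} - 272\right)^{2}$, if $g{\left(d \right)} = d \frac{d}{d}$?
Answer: $82944$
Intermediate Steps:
$g{\left(d \right)} = d$ ($g{\left(d \right)} = d 1 = d$)
$\left(g{\left(D \right)} - 272\right)^{2} = \left(-16 - 272\right)^{2} = \left(-288\right)^{2} = 82944$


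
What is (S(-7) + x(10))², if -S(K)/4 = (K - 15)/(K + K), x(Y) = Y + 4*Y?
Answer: 93636/49 ≈ 1910.9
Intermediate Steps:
x(Y) = 5*Y
S(K) = -2*(-15 + K)/K (S(K) = -4*(K - 15)/(K + K) = -4*(-15 + K)/(2*K) = -4*(-15 + K)*1/(2*K) = -2*(-15 + K)/K)
(S(-7) + x(10))² = ((-2 + 30/(-7)) + 5*10)² = ((-2 + 30*(-⅐)) + 50)² = ((-2 - 30/7) + 50)² = (-44/7 + 50)² = (306/7)² = 93636/49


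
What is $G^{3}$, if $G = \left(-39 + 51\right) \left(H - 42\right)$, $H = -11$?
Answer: $-257259456$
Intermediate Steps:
$G = -636$ ($G = \left(-39 + 51\right) \left(-11 - 42\right) = 12 \left(-53\right) = -636$)
$G^{3} = \left(-636\right)^{3} = -257259456$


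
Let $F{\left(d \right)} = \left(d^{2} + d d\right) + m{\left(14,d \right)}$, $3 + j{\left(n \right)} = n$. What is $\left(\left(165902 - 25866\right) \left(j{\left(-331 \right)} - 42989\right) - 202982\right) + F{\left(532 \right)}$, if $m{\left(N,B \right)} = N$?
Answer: $-6066416548$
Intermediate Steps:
$j{\left(n \right)} = -3 + n$
$F{\left(d \right)} = 14 + 2 d^{2}$ ($F{\left(d \right)} = \left(d^{2} + d d\right) + 14 = \left(d^{2} + d^{2}\right) + 14 = 2 d^{2} + 14 = 14 + 2 d^{2}$)
$\left(\left(165902 - 25866\right) \left(j{\left(-331 \right)} - 42989\right) - 202982\right) + F{\left(532 \right)} = \left(\left(165902 - 25866\right) \left(\left(-3 - 331\right) - 42989\right) - 202982\right) + \left(14 + 2 \cdot 532^{2}\right) = \left(140036 \left(-334 - 42989\right) - 202982\right) + \left(14 + 2 \cdot 283024\right) = \left(140036 \left(-43323\right) - 202982\right) + \left(14 + 566048\right) = \left(-6066779628 - 202982\right) + 566062 = -6066982610 + 566062 = -6066416548$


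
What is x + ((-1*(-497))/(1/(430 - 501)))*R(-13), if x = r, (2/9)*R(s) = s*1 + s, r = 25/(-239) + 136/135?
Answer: 133208630564/32265 ≈ 4.1286e+6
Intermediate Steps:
r = 29129/32265 (r = 25*(-1/239) + 136*(1/135) = -25/239 + 136/135 = 29129/32265 ≈ 0.90281)
R(s) = 9*s (R(s) = 9*(s*1 + s)/2 = 9*(s + s)/2 = 9*(2*s)/2 = 9*s)
x = 29129/32265 ≈ 0.90281
x + ((-1*(-497))/(1/(430 - 501)))*R(-13) = 29129/32265 + ((-1*(-497))/(1/(430 - 501)))*(9*(-13)) = 29129/32265 + (497/(1/(-71)))*(-117) = 29129/32265 + (497/(-1/71))*(-117) = 29129/32265 + (497*(-71))*(-117) = 29129/32265 - 35287*(-117) = 29129/32265 + 4128579 = 133208630564/32265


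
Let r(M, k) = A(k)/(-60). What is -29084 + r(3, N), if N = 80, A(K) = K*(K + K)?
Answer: -87892/3 ≈ -29297.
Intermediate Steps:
A(K) = 2*K**2 (A(K) = K*(2*K) = 2*K**2)
r(M, k) = -k**2/30 (r(M, k) = (2*k**2)/(-60) = (2*k**2)*(-1/60) = -k**2/30)
-29084 + r(3, N) = -29084 - 1/30*80**2 = -29084 - 1/30*6400 = -29084 - 640/3 = -87892/3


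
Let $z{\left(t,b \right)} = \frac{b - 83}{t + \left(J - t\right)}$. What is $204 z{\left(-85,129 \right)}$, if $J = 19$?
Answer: $\frac{9384}{19} \approx 493.89$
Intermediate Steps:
$z{\left(t,b \right)} = - \frac{83}{19} + \frac{b}{19}$ ($z{\left(t,b \right)} = \frac{b - 83}{t - \left(-19 + t\right)} = \frac{-83 + b}{19} = \left(-83 + b\right) \frac{1}{19} = - \frac{83}{19} + \frac{b}{19}$)
$204 z{\left(-85,129 \right)} = 204 \left(- \frac{83}{19} + \frac{1}{19} \cdot 129\right) = 204 \left(- \frac{83}{19} + \frac{129}{19}\right) = 204 \cdot \frac{46}{19} = \frac{9384}{19}$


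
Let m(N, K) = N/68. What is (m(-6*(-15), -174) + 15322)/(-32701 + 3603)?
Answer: -520993/989332 ≈ -0.52661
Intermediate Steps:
m(N, K) = N/68 (m(N, K) = N*(1/68) = N/68)
(m(-6*(-15), -174) + 15322)/(-32701 + 3603) = ((-6*(-15))/68 + 15322)/(-32701 + 3603) = ((1/68)*90 + 15322)/(-29098) = (45/34 + 15322)*(-1/29098) = (520993/34)*(-1/29098) = -520993/989332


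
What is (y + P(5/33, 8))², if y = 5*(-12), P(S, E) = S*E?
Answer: 3763600/1089 ≈ 3456.0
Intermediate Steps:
P(S, E) = E*S
y = -60
(y + P(5/33, 8))² = (-60 + 8*(5/33))² = (-60 + 40/33)² = (-1940/33)² = 3763600/1089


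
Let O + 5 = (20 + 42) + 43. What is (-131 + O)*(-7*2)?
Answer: 434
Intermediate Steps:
O = 100 (O = -5 + ((20 + 42) + 43) = -5 + (62 + 43) = -5 + 105 = 100)
(-131 + O)*(-7*2) = (-131 + 100)*(-7*2) = -31*(-14) = 434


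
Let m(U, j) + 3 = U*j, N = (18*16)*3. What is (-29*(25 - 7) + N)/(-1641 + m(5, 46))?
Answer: -171/707 ≈ -0.24187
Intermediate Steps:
N = 864 (N = 288*3 = 864)
m(U, j) = -3 + U*j
(-29*(25 - 7) + N)/(-1641 + m(5, 46)) = (-29*(25 - 7) + 864)/(-1641 + (-3 + 5*46)) = (-29*18 + 864)/(-1641 + (-3 + 230)) = (-522 + 864)/(-1641 + 227) = 342/(-1414) = 342*(-1/1414) = -171/707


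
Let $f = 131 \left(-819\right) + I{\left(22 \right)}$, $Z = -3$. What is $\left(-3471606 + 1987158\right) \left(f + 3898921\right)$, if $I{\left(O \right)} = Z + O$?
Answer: $-5628508743648$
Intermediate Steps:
$I{\left(O \right)} = -3 + O$
$f = -107270$ ($f = 131 \left(-819\right) + \left(-3 + 22\right) = -107289 + 19 = -107270$)
$\left(-3471606 + 1987158\right) \left(f + 3898921\right) = \left(-3471606 + 1987158\right) \left(-107270 + 3898921\right) = \left(-1484448\right) 3791651 = -5628508743648$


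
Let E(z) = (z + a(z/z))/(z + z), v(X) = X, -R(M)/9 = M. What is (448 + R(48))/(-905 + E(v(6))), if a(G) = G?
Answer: -192/10853 ≈ -0.017691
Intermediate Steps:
R(M) = -9*M
E(z) = (1 + z)/(2*z) (E(z) = (z + z/z)/(z + z) = (z + 1)/((2*z)) = (1 + z)*(1/(2*z)) = (1 + z)/(2*z))
(448 + R(48))/(-905 + E(v(6))) = (448 - 9*48)/(-905 + (½)*(1 + 6)/6) = (448 - 432)/(-905 + (½)*(⅙)*7) = 16/(-905 + 7/12) = 16/(-10853/12) = 16*(-12/10853) = -192/10853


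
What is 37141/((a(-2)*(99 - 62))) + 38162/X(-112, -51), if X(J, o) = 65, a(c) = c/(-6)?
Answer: 8654489/2405 ≈ 3598.5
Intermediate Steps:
a(c) = -c/6 (a(c) = c*(-⅙) = -c/6)
37141/((a(-2)*(99 - 62))) + 38162/X(-112, -51) = 37141/(((-⅙*(-2))*(99 - 62))) + 38162/65 = 37141/(((⅓)*37)) + 38162*(1/65) = 37141/(37/3) + 38162/65 = 37141*(3/37) + 38162/65 = 111423/37 + 38162/65 = 8654489/2405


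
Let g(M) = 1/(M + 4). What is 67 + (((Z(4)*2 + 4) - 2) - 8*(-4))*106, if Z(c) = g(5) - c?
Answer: 25619/9 ≈ 2846.6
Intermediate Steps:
g(M) = 1/(4 + M)
Z(c) = ⅑ - c (Z(c) = 1/(4 + 5) - c = 1/9 - c = ⅑ - c)
67 + (((Z(4)*2 + 4) - 2) - 8*(-4))*106 = 67 + ((((⅑ - 1*4)*2 + 4) - 2) - 8*(-4))*106 = 67 + ((((⅑ - 4)*2 + 4) - 2) - 2*(-16))*106 = 67 + (((-35/9*2 + 4) - 2) + 32)*106 = 67 + (((-70/9 + 4) - 2) + 32)*106 = 67 + ((-34/9 - 2) + 32)*106 = 67 + (-52/9 + 32)*106 = 67 + (236/9)*106 = 67 + 25016/9 = 25619/9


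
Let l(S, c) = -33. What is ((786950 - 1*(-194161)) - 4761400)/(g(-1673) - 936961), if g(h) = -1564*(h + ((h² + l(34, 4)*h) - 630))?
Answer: 3780289/4461206901 ≈ 0.00084737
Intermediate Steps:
g(h) = 985320 - 1564*h² + 50048*h (g(h) = -1564*(h + ((h² - 33*h) - 630)) = -1564*(h + (-630 + h² - 33*h)) = -1564*(-630 + h² - 32*h) = 985320 - 1564*h² + 50048*h)
((786950 - 1*(-194161)) - 4761400)/(g(-1673) - 936961) = ((786950 - 1*(-194161)) - 4761400)/((985320 - 1564*(-1673)² + 50048*(-1673)) - 936961) = ((786950 + 194161) - 4761400)/((985320 - 1564*2798929 - 83730304) - 936961) = (981111 - 4761400)/((985320 - 4377524956 - 83730304) - 936961) = -3780289/(-4460269940 - 936961) = -3780289/(-4461206901) = -3780289*(-1/4461206901) = 3780289/4461206901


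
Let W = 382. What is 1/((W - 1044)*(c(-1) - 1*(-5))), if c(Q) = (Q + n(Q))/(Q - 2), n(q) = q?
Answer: -3/11254 ≈ -0.00026657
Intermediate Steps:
c(Q) = 2*Q/(-2 + Q) (c(Q) = (Q + Q)/(Q - 2) = (2*Q)/(-2 + Q) = 2*Q/(-2 + Q))
1/((W - 1044)*(c(-1) - 1*(-5))) = 1/((382 - 1044)*(2*(-1)/(-2 - 1) - 1*(-5))) = 1/(-662*(2*(-1)/(-3) + 5)) = 1/(-662*(2*(-1)*(-⅓) + 5)) = 1/(-662*(⅔ + 5)) = 1/(-662*17/3) = 1/(-11254/3) = -3/11254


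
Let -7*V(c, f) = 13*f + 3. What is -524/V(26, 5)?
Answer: 917/17 ≈ 53.941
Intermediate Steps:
V(c, f) = -3/7 - 13*f/7 (V(c, f) = -(13*f + 3)/7 = -(3 + 13*f)/7 = -3/7 - 13*f/7)
-524/V(26, 5) = -524/(-3/7 - 13/7*5) = -524/(-3/7 - 65/7) = -524/(-68/7) = -524*(-7/68) = 917/17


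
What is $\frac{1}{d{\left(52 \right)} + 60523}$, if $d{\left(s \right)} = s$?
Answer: $\frac{1}{60575} \approx 1.6508 \cdot 10^{-5}$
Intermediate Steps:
$\frac{1}{d{\left(52 \right)} + 60523} = \frac{1}{52 + 60523} = \frac{1}{60575}$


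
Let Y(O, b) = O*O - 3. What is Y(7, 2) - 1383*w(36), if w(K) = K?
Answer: -49742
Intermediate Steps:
Y(O, b) = -3 + O² (Y(O, b) = O² - 3 = -3 + O²)
Y(7, 2) - 1383*w(36) = (-3 + 7²) - 1383*36 = (-3 + 49) - 49788 = 46 - 49788 = -49742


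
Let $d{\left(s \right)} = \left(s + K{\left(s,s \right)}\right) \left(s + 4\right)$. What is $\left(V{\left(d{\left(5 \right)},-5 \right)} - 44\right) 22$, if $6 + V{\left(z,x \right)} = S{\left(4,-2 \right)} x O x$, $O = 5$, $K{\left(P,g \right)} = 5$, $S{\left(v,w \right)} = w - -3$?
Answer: $1650$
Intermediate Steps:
$S{\left(v,w \right)} = 3 + w$ ($S{\left(v,w \right)} = w + 3 = 3 + w$)
$d{\left(s \right)} = \left(4 + s\right) \left(5 + s\right)$ ($d{\left(s \right)} = \left(s + 5\right) \left(s + 4\right) = \left(5 + s\right) \left(4 + s\right) = \left(4 + s\right) \left(5 + s\right)$)
$V{\left(z,x \right)} = -6 + 5 x^{2}$ ($V{\left(z,x \right)} = -6 + \left(3 - 2\right) x 5 x = -6 + 1 x 5 x = -6 + x 5 x = -6 + 5 x x = -6 + 5 x^{2}$)
$\left(V{\left(d{\left(5 \right)},-5 \right)} - 44\right) 22 = \left(\left(-6 + 5 \left(-5\right)^{2}\right) - 44\right) 22 = \left(\left(-6 + 5 \cdot 25\right) - 44\right) 22 = \left(\left(-6 + 125\right) - 44\right) 22 = \left(119 - 44\right) 22 = 75 \cdot 22 = 1650$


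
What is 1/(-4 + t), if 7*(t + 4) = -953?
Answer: -7/1009 ≈ -0.0069376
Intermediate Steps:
t = -981/7 (t = -4 + (⅐)*(-953) = -4 - 953/7 = -981/7 ≈ -140.14)
1/(-4 + t) = 1/(-4 - 981/7) = 1/(-1009/7) = -7/1009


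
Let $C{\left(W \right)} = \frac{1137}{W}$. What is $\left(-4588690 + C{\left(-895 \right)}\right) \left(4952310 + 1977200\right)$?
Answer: $- \frac{5691731386070674}{179} \approx -3.1797 \cdot 10^{13}$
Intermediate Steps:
$\left(-4588690 + C{\left(-895 \right)}\right) \left(4952310 + 1977200\right) = \left(-4588690 + \frac{1137}{-895}\right) \left(4952310 + 1977200\right) = \left(-4588690 + 1137 \left(- \frac{1}{895}\right)\right) 6929510 = \left(-4588690 - \frac{1137}{895}\right) 6929510 = \left(- \frac{4106878687}{895}\right) 6929510 = - \frac{5691731386070674}{179}$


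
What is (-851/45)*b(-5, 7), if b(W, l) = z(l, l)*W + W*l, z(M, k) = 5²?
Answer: 27232/9 ≈ 3025.8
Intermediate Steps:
z(M, k) = 25
b(W, l) = 25*W + W*l
(-851/45)*b(-5, 7) = (-851/45)*(-5*(25 + 7)) = (-851/45)*(-5*32) = -37*23/45*(-160) = -851/45*(-160) = 27232/9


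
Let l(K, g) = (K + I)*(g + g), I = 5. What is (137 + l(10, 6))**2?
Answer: 100489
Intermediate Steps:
l(K, g) = 2*g*(5 + K) (l(K, g) = (K + 5)*(g + g) = (5 + K)*(2*g) = 2*g*(5 + K))
(137 + l(10, 6))**2 = (137 + 2*6*(5 + 10))**2 = (137 + 2*6*15)**2 = (137 + 180)**2 = 317**2 = 100489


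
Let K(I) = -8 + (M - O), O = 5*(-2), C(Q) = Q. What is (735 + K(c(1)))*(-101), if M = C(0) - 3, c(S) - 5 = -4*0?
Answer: -74134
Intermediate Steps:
c(S) = 5 (c(S) = 5 - 4*0 = 5 + 0 = 5)
O = -10
M = -3 (M = 0 - 3 = -3)
K(I) = -1 (K(I) = -8 + (-3 - 1*(-10)) = -8 + (-3 + 10) = -8 + 7 = -1)
(735 + K(c(1)))*(-101) = (735 - 1)*(-101) = 734*(-101) = -74134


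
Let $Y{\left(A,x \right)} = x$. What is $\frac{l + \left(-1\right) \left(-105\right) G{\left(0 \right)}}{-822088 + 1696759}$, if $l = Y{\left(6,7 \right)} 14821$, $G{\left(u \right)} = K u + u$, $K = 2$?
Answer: $\frac{14821}{124953} \approx 0.11861$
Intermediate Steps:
$G{\left(u \right)} = 3 u$ ($G{\left(u \right)} = 2 u + u = 3 u$)
$l = 103747$ ($l = 7 \cdot 14821 = 103747$)
$\frac{l + \left(-1\right) \left(-105\right) G{\left(0 \right)}}{-822088 + 1696759} = \frac{103747 + \left(-1\right) \left(-105\right) 3 \cdot 0}{-822088 + 1696759} = \frac{103747 + 105 \cdot 0}{874671} = \left(103747 + 0\right) \frac{1}{874671} = 103747 \cdot \frac{1}{874671} = \frac{14821}{124953}$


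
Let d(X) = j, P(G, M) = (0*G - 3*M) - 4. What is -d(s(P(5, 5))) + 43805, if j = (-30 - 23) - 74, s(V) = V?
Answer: 43932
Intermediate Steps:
P(G, M) = -4 - 3*M (P(G, M) = (0 - 3*M) - 4 = -3*M - 4 = -4 - 3*M)
j = -127 (j = -53 - 74 = -127)
d(X) = -127
-d(s(P(5, 5))) + 43805 = -1*(-127) + 43805 = 127 + 43805 = 43932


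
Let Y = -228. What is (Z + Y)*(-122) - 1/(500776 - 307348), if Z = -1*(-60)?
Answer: 3964500287/193428 ≈ 20496.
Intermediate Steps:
Z = 60
(Z + Y)*(-122) - 1/(500776 - 307348) = (60 - 228)*(-122) - 1/(500776 - 307348) = -168*(-122) - 1/193428 = 20496 - 1*1/193428 = 20496 - 1/193428 = 3964500287/193428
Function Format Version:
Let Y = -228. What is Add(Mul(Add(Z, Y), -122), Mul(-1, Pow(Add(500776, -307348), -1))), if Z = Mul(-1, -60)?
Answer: Rational(3964500287, 193428) ≈ 20496.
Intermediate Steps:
Z = 60
Add(Mul(Add(Z, Y), -122), Mul(-1, Pow(Add(500776, -307348), -1))) = Add(Mul(Add(60, -228), -122), Mul(-1, Pow(Add(500776, -307348), -1))) = Add(Mul(-168, -122), Mul(-1, Pow(193428, -1))) = Add(20496, Mul(-1, Rational(1, 193428))) = Add(20496, Rational(-1, 193428)) = Rational(3964500287, 193428)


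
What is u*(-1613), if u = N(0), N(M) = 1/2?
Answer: -1613/2 ≈ -806.50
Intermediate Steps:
N(M) = ½
u = ½ ≈ 0.50000
u*(-1613) = (½)*(-1613) = -1613/2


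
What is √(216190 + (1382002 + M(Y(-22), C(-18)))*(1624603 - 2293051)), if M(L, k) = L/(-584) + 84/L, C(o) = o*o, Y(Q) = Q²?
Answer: I*√595671858079414754/803 ≈ 9.6114e+5*I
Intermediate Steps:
C(o) = o²
M(L, k) = 84/L - L/584 (M(L, k) = L*(-1/584) + 84/L = -L/584 + 84/L = 84/L - L/584)
√(216190 + (1382002 + M(Y(-22), C(-18)))*(1624603 - 2293051)) = √(216190 + (1382002 + (84/((-22)²) - 1/584*(-22)²))*(1624603 - 2293051)) = √(216190 + (1382002 + (84/484 - 1/584*484))*(-668448)) = √(216190 + (1382002 + (84*(1/484) - 121/146))*(-668448)) = √(216190 + (1382002 + (21/121 - 121/146))*(-668448)) = √(216190 + (1382002 - 11575/17666)*(-668448)) = √(216190 + (24414435757/17666)*(-668448)) = √(216190 - 741808216040688/803) = √(-741808042440118/803) = I*√595671858079414754/803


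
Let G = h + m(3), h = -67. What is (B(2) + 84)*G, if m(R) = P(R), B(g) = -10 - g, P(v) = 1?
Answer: -4752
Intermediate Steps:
m(R) = 1
G = -66 (G = -67 + 1 = -66)
(B(2) + 84)*G = ((-10 - 1*2) + 84)*(-66) = ((-10 - 2) + 84)*(-66) = (-12 + 84)*(-66) = 72*(-66) = -4752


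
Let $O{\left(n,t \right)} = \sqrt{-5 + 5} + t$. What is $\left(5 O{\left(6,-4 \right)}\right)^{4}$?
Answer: $160000$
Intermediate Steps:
$O{\left(n,t \right)} = t$ ($O{\left(n,t \right)} = \sqrt{0} + t = 0 + t = t$)
$\left(5 O{\left(6,-4 \right)}\right)^{4} = \left(5 \left(-4\right)\right)^{4} = \left(-20\right)^{4} = 160000$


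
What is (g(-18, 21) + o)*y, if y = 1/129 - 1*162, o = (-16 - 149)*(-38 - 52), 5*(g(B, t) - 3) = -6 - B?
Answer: -517388823/215 ≈ -2.4065e+6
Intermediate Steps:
g(B, t) = 9/5 - B/5 (g(B, t) = 3 + (-6 - B)/5 = 3 + (-6/5 - B/5) = 9/5 - B/5)
o = 14850 (o = -165*(-90) = 14850)
y = -20897/129 (y = 1/129 - 162 = -20897/129 ≈ -161.99)
(g(-18, 21) + o)*y = ((9/5 - 1/5*(-18)) + 14850)*(-20897/129) = ((9/5 + 18/5) + 14850)*(-20897/129) = (27/5 + 14850)*(-20897/129) = (74277/5)*(-20897/129) = -517388823/215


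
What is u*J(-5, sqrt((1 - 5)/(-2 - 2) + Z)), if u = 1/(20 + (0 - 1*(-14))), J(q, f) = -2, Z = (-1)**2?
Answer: -1/17 ≈ -0.058824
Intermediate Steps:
Z = 1
u = 1/34 (u = 1/(20 + (0 + 14)) = 1/(20 + 14) = 1/34 ≈ 0.029412)
u*J(-5, sqrt((1 - 5)/(-2 - 2) + Z)) = (1/34)*(-2) = -1/17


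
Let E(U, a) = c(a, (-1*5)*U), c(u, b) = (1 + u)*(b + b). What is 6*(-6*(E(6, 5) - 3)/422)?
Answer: 6534/211 ≈ 30.967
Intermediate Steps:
c(u, b) = 2*b*(1 + u) (c(u, b) = (1 + u)*(2*b) = 2*b*(1 + u))
E(U, a) = -10*U*(1 + a) (E(U, a) = 2*((-1*5)*U)*(1 + a) = 2*(-5*U)*(1 + a) = -10*U*(1 + a))
6*(-6*(E(6, 5) - 3)/422) = 6*(-6*(-10*6*(1 + 5) - 3)/422) = 6*(-6*(-10*6*6 - 3)*(1/422)) = 6*(-6*(-360 - 3)*(1/422)) = 6*(-6*(-363)*(1/422)) = 6*(2178*(1/422)) = 6*(1089/211) = 6534/211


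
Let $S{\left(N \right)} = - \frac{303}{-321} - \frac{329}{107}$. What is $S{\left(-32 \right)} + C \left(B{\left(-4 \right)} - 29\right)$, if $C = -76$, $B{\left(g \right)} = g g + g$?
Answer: $\frac{138016}{107} \approx 1289.9$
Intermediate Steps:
$B{\left(g \right)} = g + g^{2}$ ($B{\left(g \right)} = g^{2} + g = g + g^{2}$)
$S{\left(N \right)} = - \frac{228}{107}$ ($S{\left(N \right)} = \left(-303\right) \left(- \frac{1}{321}\right) - \frac{329}{107} = \frac{101}{107} - \frac{329}{107} = - \frac{228}{107}$)
$S{\left(-32 \right)} + C \left(B{\left(-4 \right)} - 29\right) = - \frac{228}{107} - 76 \left(- 4 \left(1 - 4\right) - 29\right) = - \frac{228}{107} - 76 \left(\left(-4\right) \left(-3\right) - 29\right) = - \frac{228}{107} - 76 \left(12 - 29\right) = - \frac{228}{107} - -1292 = - \frac{228}{107} + 1292 = \frac{138016}{107}$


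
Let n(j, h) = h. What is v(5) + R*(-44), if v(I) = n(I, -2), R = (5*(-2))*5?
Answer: 2198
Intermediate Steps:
R = -50 (R = -10*5 = -50)
v(I) = -2
v(5) + R*(-44) = -2 - 50*(-44) = -2 + 2200 = 2198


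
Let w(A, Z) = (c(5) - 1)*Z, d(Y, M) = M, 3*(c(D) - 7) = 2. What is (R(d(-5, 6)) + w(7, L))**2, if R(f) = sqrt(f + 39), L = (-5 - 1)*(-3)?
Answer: 14445 + 720*sqrt(5) ≈ 16055.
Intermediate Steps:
c(D) = 23/3 (c(D) = 7 + (1/3)*2 = 7 + 2/3 = 23/3)
L = 18 (L = -6*(-3) = 18)
R(f) = sqrt(39 + f)
w(A, Z) = 20*Z/3 (w(A, Z) = (23/3 - 1)*Z = 20*Z/3)
(R(d(-5, 6)) + w(7, L))**2 = (sqrt(39 + 6) + (20/3)*18)**2 = (sqrt(45) + 120)**2 = (3*sqrt(5) + 120)**2 = (120 + 3*sqrt(5))**2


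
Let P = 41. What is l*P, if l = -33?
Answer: -1353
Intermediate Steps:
l*P = -33*41 = -1353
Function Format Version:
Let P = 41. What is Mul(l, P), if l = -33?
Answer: -1353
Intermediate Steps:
Mul(l, P) = Mul(-33, 41) = -1353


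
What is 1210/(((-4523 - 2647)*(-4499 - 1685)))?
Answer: 121/4433928 ≈ 2.7290e-5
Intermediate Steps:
1210/(((-4523 - 2647)*(-4499 - 1685))) = 1210/((-7170*(-6184))) = 1210/44339280 = 1210*(1/44339280) = 121/4433928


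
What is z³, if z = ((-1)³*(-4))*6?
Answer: 13824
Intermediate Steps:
z = 24 (z = -1*(-4)*6 = 4*6 = 24)
z³ = 24³ = 13824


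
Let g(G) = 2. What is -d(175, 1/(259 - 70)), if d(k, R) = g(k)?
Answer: -2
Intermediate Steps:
d(k, R) = 2
-d(175, 1/(259 - 70)) = -1*2 = -2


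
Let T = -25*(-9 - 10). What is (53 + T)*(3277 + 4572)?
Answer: 4144272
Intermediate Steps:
T = 475 (T = -25*(-19) = 475)
(53 + T)*(3277 + 4572) = (53 + 475)*(3277 + 4572) = 528*7849 = 4144272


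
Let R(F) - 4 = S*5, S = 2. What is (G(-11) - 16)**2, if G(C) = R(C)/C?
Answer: 36100/121 ≈ 298.35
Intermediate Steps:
R(F) = 14 (R(F) = 4 + 2*5 = 4 + 10 = 14)
G(C) = 14/C
(G(-11) - 16)**2 = (14/(-11) - 16)**2 = (14*(-1/11) - 16)**2 = (-14/11 - 16)**2 = (-190/11)**2 = 36100/121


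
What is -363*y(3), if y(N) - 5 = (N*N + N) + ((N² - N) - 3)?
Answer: -7260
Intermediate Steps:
y(N) = 2 + 2*N² (y(N) = 5 + ((N*N + N) + ((N² - N) - 3)) = 5 + ((N² + N) + (-3 + N² - N)) = 5 + ((N + N²) + (-3 + N² - N)) = 5 + (-3 + 2*N²) = 2 + 2*N²)
-363*y(3) = -363*(2 + 2*3²) = -363*(2 + 2*9) = -363*(2 + 18) = -363*20 = -7260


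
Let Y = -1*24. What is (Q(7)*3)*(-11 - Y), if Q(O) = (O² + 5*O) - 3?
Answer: 3159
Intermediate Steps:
Y = -24
Q(O) = -3 + O² + 5*O
(Q(7)*3)*(-11 - Y) = ((-3 + 7² + 5*7)*3)*(-11 - 1*(-24)) = ((-3 + 49 + 35)*3)*(-11 + 24) = (81*3)*13 = 243*13 = 3159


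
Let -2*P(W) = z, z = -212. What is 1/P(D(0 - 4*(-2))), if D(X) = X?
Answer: 1/106 ≈ 0.0094340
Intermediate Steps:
P(W) = 106 (P(W) = -½*(-212) = 106)
1/P(D(0 - 4*(-2))) = 1/106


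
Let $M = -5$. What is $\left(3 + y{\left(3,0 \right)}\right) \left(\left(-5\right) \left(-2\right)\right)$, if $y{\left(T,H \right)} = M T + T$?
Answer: $-90$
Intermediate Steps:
$y{\left(T,H \right)} = - 4 T$ ($y{\left(T,H \right)} = - 5 T + T = - 4 T$)
$\left(3 + y{\left(3,0 \right)}\right) \left(\left(-5\right) \left(-2\right)\right) = \left(3 - 12\right) \left(\left(-5\right) \left(-2\right)\right) = \left(3 - 12\right) 10 = \left(-9\right) 10 = -90$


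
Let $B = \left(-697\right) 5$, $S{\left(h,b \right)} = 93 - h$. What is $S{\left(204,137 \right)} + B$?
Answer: $-3596$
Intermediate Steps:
$B = -3485$
$S{\left(204,137 \right)} + B = \left(93 - 204\right) - 3485 = -111 - 3485 = -3596$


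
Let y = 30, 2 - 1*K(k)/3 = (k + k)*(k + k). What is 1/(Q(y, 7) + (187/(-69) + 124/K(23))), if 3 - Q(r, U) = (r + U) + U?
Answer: -72933/3189338 ≈ -0.022868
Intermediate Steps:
K(k) = 6 - 12*k² (K(k) = 6 - 3*(k + k)*(k + k) = 6 - 3*2*k*2*k = 6 - 12*k²)
Q(r, U) = 3 - r - 2*U (Q(r, U) = 3 - ((r + U) + U) = 3 - ((U + r) + U) = 3 - (r + 2*U) = 3 + (-r - 2*U) = 3 - r - 2*U)
1/(Q(y, 7) + (187/(-69) + 124/K(23))) = 1/((3 - 1*30 - 2*7) + (187/(-69) + 124/(6 - 12*23²))) = 1/((3 - 30 - 14) + (187*(-1/69) + 124/(6 - 12*529))) = 1/(-41 + (-187/69 + 124/(6 - 6348))) = 1/(-41 + (-187/69 + 124/(-6342))) = 1/(-41 + (-187/69 + 124*(-1/6342))) = 1/(-41 + (-187/69 - 62/3171)) = 1/(-41 - 199085/72933) = 1/(-3189338/72933) = -72933/3189338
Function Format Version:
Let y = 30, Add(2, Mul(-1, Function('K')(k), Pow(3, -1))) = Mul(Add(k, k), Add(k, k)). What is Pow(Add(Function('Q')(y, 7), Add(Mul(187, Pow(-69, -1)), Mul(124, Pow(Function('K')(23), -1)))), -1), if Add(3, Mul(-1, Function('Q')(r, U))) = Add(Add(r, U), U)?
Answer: Rational(-72933, 3189338) ≈ -0.022868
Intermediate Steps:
Function('K')(k) = Add(6, Mul(-12, Pow(k, 2))) (Function('K')(k) = Add(6, Mul(-3, Mul(Add(k, k), Add(k, k)))) = Add(6, Mul(-3, Mul(Mul(2, k), Mul(2, k)))) = Add(6, Mul(-3, Mul(4, Pow(k, 2)))) = Add(6, Mul(-12, Pow(k, 2))))
Function('Q')(r, U) = Add(3, Mul(-1, r), Mul(-2, U)) (Function('Q')(r, U) = Add(3, Mul(-1, Add(Add(r, U), U))) = Add(3, Mul(-1, Add(Add(U, r), U))) = Add(3, Mul(-1, Add(r, Mul(2, U)))) = Add(3, Add(Mul(-1, r), Mul(-2, U))) = Add(3, Mul(-1, r), Mul(-2, U)))
Pow(Add(Function('Q')(y, 7), Add(Mul(187, Pow(-69, -1)), Mul(124, Pow(Function('K')(23), -1)))), -1) = Pow(Add(Add(3, Mul(-1, 30), Mul(-2, 7)), Add(Mul(187, Pow(-69, -1)), Mul(124, Pow(Add(6, Mul(-12, Pow(23, 2))), -1)))), -1) = Pow(Add(Add(3, -30, -14), Add(Mul(187, Rational(-1, 69)), Mul(124, Pow(Add(6, Mul(-12, 529)), -1)))), -1) = Pow(Add(-41, Add(Rational(-187, 69), Mul(124, Pow(Add(6, -6348), -1)))), -1) = Pow(Add(-41, Add(Rational(-187, 69), Mul(124, Pow(-6342, -1)))), -1) = Pow(Add(-41, Add(Rational(-187, 69), Mul(124, Rational(-1, 6342)))), -1) = Pow(Add(-41, Add(Rational(-187, 69), Rational(-62, 3171))), -1) = Pow(Add(-41, Rational(-199085, 72933)), -1) = Pow(Rational(-3189338, 72933), -1) = Rational(-72933, 3189338)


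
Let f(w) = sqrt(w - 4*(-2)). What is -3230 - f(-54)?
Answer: -3230 - I*sqrt(46) ≈ -3230.0 - 6.7823*I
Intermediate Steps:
f(w) = sqrt(8 + w) (f(w) = sqrt(w + 8) = sqrt(8 + w))
-3230 - f(-54) = -3230 - sqrt(8 - 54) = -3230 - sqrt(-46) = -3230 - I*sqrt(46)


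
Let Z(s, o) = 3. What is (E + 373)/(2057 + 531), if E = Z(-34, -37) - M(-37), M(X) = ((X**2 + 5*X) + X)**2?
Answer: -1315233/2588 ≈ -508.20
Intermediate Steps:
M(X) = (X**2 + 6*X)**2
E = -1315606 (E = 3 - (-37)**2*(6 - 37)**2 = 3 - 1369*(-31)**2 = 3 - 1369*961 = 3 - 1*1315609 = 3 - 1315609 = -1315606)
(E + 373)/(2057 + 531) = (-1315606 + 373)/(2057 + 531) = -1315233/2588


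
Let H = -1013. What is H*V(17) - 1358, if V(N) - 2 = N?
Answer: -20605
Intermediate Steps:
V(N) = 2 + N
H*V(17) - 1358 = -1013*(2 + 17) - 1358 = -1013*19 - 1358 = -19247 - 1358 = -20605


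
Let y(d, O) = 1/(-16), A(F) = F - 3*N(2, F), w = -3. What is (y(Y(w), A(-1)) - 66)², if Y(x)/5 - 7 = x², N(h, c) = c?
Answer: 1117249/256 ≈ 4364.3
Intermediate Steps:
Y(x) = 35 + 5*x²
A(F) = -2*F (A(F) = F - 3*F = -2*F)
y(d, O) = -1/16
(y(Y(w), A(-1)) - 66)² = (-1/16 - 66)² = (-1057/16)² = 1117249/256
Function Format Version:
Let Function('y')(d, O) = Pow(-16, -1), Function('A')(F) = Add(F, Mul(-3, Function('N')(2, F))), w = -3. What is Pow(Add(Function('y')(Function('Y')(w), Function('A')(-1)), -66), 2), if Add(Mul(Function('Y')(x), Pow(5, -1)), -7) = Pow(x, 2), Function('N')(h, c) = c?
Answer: Rational(1117249, 256) ≈ 4364.3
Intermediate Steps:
Function('Y')(x) = Add(35, Mul(5, Pow(x, 2)))
Function('A')(F) = Mul(-2, F) (Function('A')(F) = Add(F, Mul(-3, F)) = Mul(-2, F))
Function('y')(d, O) = Rational(-1, 16)
Pow(Add(Function('y')(Function('Y')(w), Function('A')(-1)), -66), 2) = Pow(Add(Rational(-1, 16), -66), 2) = Pow(Rational(-1057, 16), 2) = Rational(1117249, 256)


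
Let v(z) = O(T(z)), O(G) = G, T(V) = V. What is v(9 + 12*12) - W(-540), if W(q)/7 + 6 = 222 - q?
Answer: -5139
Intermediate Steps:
W(q) = 1512 - 7*q (W(q) = -42 + 7*(222 - q) = -42 + (1554 - 7*q) = 1512 - 7*q)
v(z) = z
v(9 + 12*12) - W(-540) = (9 + 12*12) - (1512 - 7*(-540)) = (9 + 144) - (1512 + 3780) = 153 - 1*5292 = 153 - 5292 = -5139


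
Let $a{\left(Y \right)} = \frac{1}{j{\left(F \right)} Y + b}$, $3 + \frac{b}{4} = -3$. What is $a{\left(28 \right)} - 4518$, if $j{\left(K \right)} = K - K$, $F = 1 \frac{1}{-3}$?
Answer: $- \frac{108433}{24} \approx -4518.0$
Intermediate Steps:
$F = - \frac{1}{3}$ ($F = 1 \left(- \frac{1}{3}\right) = - \frac{1}{3} \approx -0.33333$)
$b = -24$ ($b = -12 + 4 \left(-3\right) = -12 - 12 = -24$)
$j{\left(K \right)} = 0$
$a{\left(Y \right)} = - \frac{1}{24}$ ($a{\left(Y \right)} = \frac{1}{0 Y - 24} = \frac{1}{0 - 24} = \frac{1}{-24} = - \frac{1}{24}$)
$a{\left(28 \right)} - 4518 = - \frac{1}{24} - 4518 = - \frac{108433}{24}$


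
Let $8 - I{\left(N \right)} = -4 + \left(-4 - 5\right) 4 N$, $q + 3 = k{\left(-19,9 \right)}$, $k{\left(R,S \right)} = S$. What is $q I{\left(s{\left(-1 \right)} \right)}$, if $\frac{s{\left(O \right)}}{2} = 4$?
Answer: $1800$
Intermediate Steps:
$s{\left(O \right)} = 8$ ($s{\left(O \right)} = 2 \cdot 4 = 8$)
$q = 6$ ($q = -3 + 9 = 6$)
$I{\left(N \right)} = 12 + 36 N$ ($I{\left(N \right)} = 8 - \left(-4 + \left(-4 - 5\right) 4 N\right) = 8 - \left(-4 + \left(-9\right) 4 N\right) = 8 - \left(-4 - 36 N\right) = 8 + \left(4 + 36 N\right) = 12 + 36 N$)
$q I{\left(s{\left(-1 \right)} \right)} = 6 \left(12 + 36 \cdot 8\right) = 6 \left(12 + 288\right) = 6 \cdot 300 = 1800$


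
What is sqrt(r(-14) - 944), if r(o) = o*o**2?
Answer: 2*I*sqrt(922) ≈ 60.729*I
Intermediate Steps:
r(o) = o**3
sqrt(r(-14) - 944) = sqrt((-14)**3 - 944) = sqrt(-2744 - 944) = sqrt(-3688) = 2*I*sqrt(922)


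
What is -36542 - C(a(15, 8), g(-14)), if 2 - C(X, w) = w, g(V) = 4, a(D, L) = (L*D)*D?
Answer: -36540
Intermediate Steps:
a(D, L) = L*D² (a(D, L) = (D*L)*D = L*D²)
C(X, w) = 2 - w
-36542 - C(a(15, 8), g(-14)) = -36542 - (2 - 1*4) = -36542 - (2 - 4) = -36542 - 1*(-2) = -36542 + 2 = -36540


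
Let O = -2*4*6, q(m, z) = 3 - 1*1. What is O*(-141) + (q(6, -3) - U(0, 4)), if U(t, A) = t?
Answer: 6770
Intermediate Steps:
q(m, z) = 2 (q(m, z) = 3 - 1 = 2)
O = -48 (O = -8*6 = -48)
O*(-141) + (q(6, -3) - U(0, 4)) = -48*(-141) + (2 - 1*0) = 6768 + (2 + 0) = 6768 + 2 = 6770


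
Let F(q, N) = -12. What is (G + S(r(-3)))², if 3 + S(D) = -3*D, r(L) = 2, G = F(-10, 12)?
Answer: 441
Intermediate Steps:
G = -12
S(D) = -3 - 3*D
(G + S(r(-3)))² = (-12 + (-3 - 3*2))² = (-12 + (-3 - 6))² = (-12 - 9)² = (-21)² = 441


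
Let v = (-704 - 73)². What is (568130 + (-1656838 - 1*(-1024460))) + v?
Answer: 539481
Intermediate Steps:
v = 603729 (v = (-777)² = 603729)
(568130 + (-1656838 - 1*(-1024460))) + v = (568130 + (-1656838 - 1*(-1024460))) + 603729 = (568130 + (-1656838 + 1024460)) + 603729 = (568130 - 632378) + 603729 = -64248 + 603729 = 539481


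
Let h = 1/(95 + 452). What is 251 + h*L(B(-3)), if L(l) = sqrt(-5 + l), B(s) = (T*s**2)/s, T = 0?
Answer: 251 + I*sqrt(5)/547 ≈ 251.0 + 0.0040879*I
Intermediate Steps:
B(s) = 0 (B(s) = (0*s**2)/s = 0/s = 0)
h = 1/547 ≈ 0.0018282
251 + h*L(B(-3)) = 251 + sqrt(-5 + 0)/547 = 251 + sqrt(-5)/547 = 251 + (I*sqrt(5))/547 = 251 + I*sqrt(5)/547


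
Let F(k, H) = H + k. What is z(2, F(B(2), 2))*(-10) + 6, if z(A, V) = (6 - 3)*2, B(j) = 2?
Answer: -54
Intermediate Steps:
z(A, V) = 6 (z(A, V) = 3*2 = 6)
z(2, F(B(2), 2))*(-10) + 6 = 6*(-10) + 6 = -60 + 6 = -54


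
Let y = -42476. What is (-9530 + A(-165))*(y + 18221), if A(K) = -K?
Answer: 227148075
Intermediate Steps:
(-9530 + A(-165))*(y + 18221) = (-9530 - 1*(-165))*(-42476 + 18221) = (-9530 + 165)*(-24255) = -9365*(-24255) = 227148075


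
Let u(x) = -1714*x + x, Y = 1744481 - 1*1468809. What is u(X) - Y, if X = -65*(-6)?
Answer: -943742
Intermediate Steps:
Y = 275672 (Y = 1744481 - 1468809 = 275672)
X = 390
u(x) = -1713*x
u(X) - Y = -1713*390 - 1*275672 = -668070 - 275672 = -943742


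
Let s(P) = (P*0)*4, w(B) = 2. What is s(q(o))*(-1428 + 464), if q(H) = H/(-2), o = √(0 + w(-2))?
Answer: 0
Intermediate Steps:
o = √2 (o = √(0 + 2) = √2 ≈ 1.4142)
q(H) = -H/2 (q(H) = H*(-½) = -H/2)
s(P) = 0 (s(P) = 0*4 = 0)
s(q(o))*(-1428 + 464) = 0*(-1428 + 464) = 0*(-964) = 0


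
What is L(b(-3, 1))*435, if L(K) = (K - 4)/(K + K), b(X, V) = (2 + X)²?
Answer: -1305/2 ≈ -652.50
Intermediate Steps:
L(K) = (-4 + K)/(2*K) (L(K) = (-4 + K)/((2*K)) = (-4 + K)*(1/(2*K)) = (-4 + K)/(2*K))
L(b(-3, 1))*435 = ((-4 + (2 - 3)²)/(2*((2 - 3)²)))*435 = ((-4 + (-1)²)/(2*((-1)²)))*435 = ((½)*(-4 + 1)/1)*435 = ((½)*1*(-3))*435 = -3/2*435 = -1305/2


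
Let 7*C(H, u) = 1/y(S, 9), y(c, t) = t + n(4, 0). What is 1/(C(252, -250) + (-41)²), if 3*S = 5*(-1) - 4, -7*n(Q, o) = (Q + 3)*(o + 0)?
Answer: 63/105904 ≈ 0.00059488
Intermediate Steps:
n(Q, o) = -o*(3 + Q)/7 (n(Q, o) = -(Q + 3)*(o + 0)/7 = -(3 + Q)*o/7 = -o*(3 + Q)/7)
S = -3 (S = (5*(-1) - 4)/3 = (-5 - 4)/3 = (⅓)*(-9) = -3)
y(c, t) = t (y(c, t) = t - ⅐*0*(3 + 4) = t - ⅐*0*7 = t + 0 = t)
C(H, u) = 1/63 (C(H, u) = (⅐)/9 = (⅐)*(⅑) = 1/63)
1/(C(252, -250) + (-41)²) = 1/(1/63 + (-41)²) = 1/(1/63 + 1681) = 1/(105904/63) = 63/105904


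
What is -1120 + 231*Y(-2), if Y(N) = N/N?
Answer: -889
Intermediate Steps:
Y(N) = 1
-1120 + 231*Y(-2) = -1120 + 231*1 = -1120 + 231 = -889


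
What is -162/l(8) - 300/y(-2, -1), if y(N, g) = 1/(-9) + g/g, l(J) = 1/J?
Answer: -3267/2 ≈ -1633.5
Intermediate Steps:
y(N, g) = 8/9 (y(N, g) = 1*(-⅑) + 1 = -⅑ + 1 = 8/9)
-162/l(8) - 300/y(-2, -1) = -162/(1/8) - 300/8/9 = -162/⅛ - 300*9/8 = -162*8 - 675/2 = -1296 - 675/2 = -3267/2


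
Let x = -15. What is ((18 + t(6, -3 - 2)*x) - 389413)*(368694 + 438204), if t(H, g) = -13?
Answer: -314044701600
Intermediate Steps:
((18 + t(6, -3 - 2)*x) - 389413)*(368694 + 438204) = ((18 - 13*(-15)) - 389413)*(368694 + 438204) = ((18 + 195) - 389413)*806898 = (213 - 389413)*806898 = -389200*806898 = -314044701600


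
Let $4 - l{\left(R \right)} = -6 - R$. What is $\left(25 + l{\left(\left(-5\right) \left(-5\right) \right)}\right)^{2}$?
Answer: $3600$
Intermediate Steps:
$l{\left(R \right)} = 10 + R$ ($l{\left(R \right)} = 4 - \left(-6 - R\right) = 4 + \left(6 + R\right) = 10 + R$)
$\left(25 + l{\left(\left(-5\right) \left(-5\right) \right)}\right)^{2} = \left(25 + \left(10 - -25\right)\right)^{2} = \left(25 + \left(10 + 25\right)\right)^{2} = \left(25 + 35\right)^{2} = 60^{2} = 3600$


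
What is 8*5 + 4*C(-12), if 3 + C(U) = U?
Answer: -20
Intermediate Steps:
C(U) = -3 + U
8*5 + 4*C(-12) = 8*5 + 4*(-3 - 12) = 40 + 4*(-15) = 40 - 60 = -20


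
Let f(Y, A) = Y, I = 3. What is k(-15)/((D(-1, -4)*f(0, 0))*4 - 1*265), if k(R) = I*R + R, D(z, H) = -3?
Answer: 12/53 ≈ 0.22642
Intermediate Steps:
k(R) = 4*R (k(R) = 3*R + R = 4*R)
k(-15)/((D(-1, -4)*f(0, 0))*4 - 1*265) = (4*(-15))/(-3*0*4 - 1*265) = -60/(0*4 - 265) = -60/(0 - 265) = -60/(-265) = -60*(-1/265) = 12/53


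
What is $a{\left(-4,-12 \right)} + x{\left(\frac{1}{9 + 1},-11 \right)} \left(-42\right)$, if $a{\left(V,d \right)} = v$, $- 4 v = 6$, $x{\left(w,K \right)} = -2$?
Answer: $\frac{165}{2} \approx 82.5$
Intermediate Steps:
$v = - \frac{3}{2}$ ($v = \left(- \frac{1}{4}\right) 6 = - \frac{3}{2} \approx -1.5$)
$a{\left(V,d \right)} = - \frac{3}{2}$
$a{\left(-4,-12 \right)} + x{\left(\frac{1}{9 + 1},-11 \right)} \left(-42\right) = - \frac{3}{2} - -84 = - \frac{3}{2} + 84 = \frac{165}{2}$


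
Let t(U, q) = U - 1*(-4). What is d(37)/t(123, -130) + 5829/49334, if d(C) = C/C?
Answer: 789617/6265418 ≈ 0.12603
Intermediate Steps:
t(U, q) = 4 + U (t(U, q) = U + 4 = 4 + U)
d(C) = 1
d(37)/t(123, -130) + 5829/49334 = 1/(4 + 123) + 5829/49334 = 1/127 + 5829*(1/49334) = 1*(1/127) + 5829/49334 = 1/127 + 5829/49334 = 789617/6265418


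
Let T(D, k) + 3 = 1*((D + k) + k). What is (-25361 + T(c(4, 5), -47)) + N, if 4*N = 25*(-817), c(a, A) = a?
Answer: -122241/4 ≈ -30560.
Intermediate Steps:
N = -20425/4 (N = (25*(-817))/4 = (1/4)*(-20425) = -20425/4 ≈ -5106.3)
T(D, k) = -3 + D + 2*k (T(D, k) = -3 + 1*((D + k) + k) = -3 + 1*(D + 2*k) = -3 + (D + 2*k) = -3 + D + 2*k)
(-25361 + T(c(4, 5), -47)) + N = (-25361 + (-3 + 4 + 2*(-47))) - 20425/4 = (-25361 + (-3 + 4 - 94)) - 20425/4 = (-25361 - 93) - 20425/4 = -25454 - 20425/4 = -122241/4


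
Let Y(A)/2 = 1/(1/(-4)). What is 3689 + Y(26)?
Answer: 3681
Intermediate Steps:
Y(A) = -8 (Y(A) = 2/(1/(-4)) = 2/(-1/4) = 2*(-4) = -8)
3689 + Y(26) = 3689 - 8 = 3681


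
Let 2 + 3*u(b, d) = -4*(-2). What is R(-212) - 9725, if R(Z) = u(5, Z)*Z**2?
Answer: 80163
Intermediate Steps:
u(b, d) = 2 (u(b, d) = -2/3 + (-4*(-2))/3 = -2/3 + (1/3)*8 = -2/3 + 8/3 = 2)
R(Z) = 2*Z**2
R(-212) - 9725 = 2*(-212)**2 - 9725 = 2*44944 - 9725 = 89888 - 9725 = 80163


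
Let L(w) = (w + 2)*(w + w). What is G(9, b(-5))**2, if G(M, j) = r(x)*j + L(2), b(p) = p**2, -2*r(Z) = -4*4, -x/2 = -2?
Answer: 46656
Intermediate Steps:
x = 4 (x = -2*(-2) = 4)
r(Z) = 8 (r(Z) = -(-2)*4 = -1/2*(-16) = 8)
L(w) = 2*w*(2 + w) (L(w) = (2 + w)*(2*w) = 2*w*(2 + w))
G(M, j) = 16 + 8*j (G(M, j) = 8*j + 2*2*(2 + 2) = 8*j + 2*2*4 = 8*j + 16 = 16 + 8*j)
G(9, b(-5))**2 = (16 + 8*(-5)**2)**2 = (16 + 8*25)**2 = (16 + 200)**2 = 216**2 = 46656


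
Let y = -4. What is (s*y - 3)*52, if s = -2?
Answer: 260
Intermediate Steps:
(s*y - 3)*52 = (-2*(-4) - 3)*52 = (8 - 3)*52 = 5*52 = 260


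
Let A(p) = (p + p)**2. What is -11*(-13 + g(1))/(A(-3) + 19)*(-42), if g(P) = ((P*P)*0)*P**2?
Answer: -546/5 ≈ -109.20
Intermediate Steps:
A(p) = 4*p**2 (A(p) = (2*p)**2 = 4*p**2)
g(P) = 0 (g(P) = (P**2*0)*P**2 = 0*P**2 = 0)
-11*(-13 + g(1))/(A(-3) + 19)*(-42) = -11*(-13 + 0)/(4*(-3)**2 + 19)*(-42) = -(-143)/(4*9 + 19)*(-42) = -(-143)/(36 + 19)*(-42) = -(-143)/55*(-42) = -11*(-13/55)*(-42) = (13/5)*(-42) = -546/5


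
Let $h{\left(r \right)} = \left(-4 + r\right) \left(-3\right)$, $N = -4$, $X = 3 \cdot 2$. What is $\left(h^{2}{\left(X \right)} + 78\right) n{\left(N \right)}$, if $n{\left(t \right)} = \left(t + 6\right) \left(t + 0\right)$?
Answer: $-912$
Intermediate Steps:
$X = 6$
$h{\left(r \right)} = 12 - 3 r$
$n{\left(t \right)} = t \left(6 + t\right)$ ($n{\left(t \right)} = \left(6 + t\right) t = t \left(6 + t\right)$)
$\left(h^{2}{\left(X \right)} + 78\right) n{\left(N \right)} = \left(\left(12 - 18\right)^{2} + 78\right) \left(- 4 \left(6 - 4\right)\right) = \left(\left(12 - 18\right)^{2} + 78\right) \left(\left(-4\right) 2\right) = \left(\left(-6\right)^{2} + 78\right) \left(-8\right) = \left(36 + 78\right) \left(-8\right) = 114 \left(-8\right) = -912$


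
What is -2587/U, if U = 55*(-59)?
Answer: 2587/3245 ≈ 0.79723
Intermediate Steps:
U = -3245
-2587/U = -2587/(-3245) = -2587*(-1/3245) = 2587/3245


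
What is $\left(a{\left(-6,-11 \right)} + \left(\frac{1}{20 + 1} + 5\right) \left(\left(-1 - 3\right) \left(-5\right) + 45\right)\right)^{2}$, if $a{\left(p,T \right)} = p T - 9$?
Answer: $\frac{65399569}{441} \approx 1.483 \cdot 10^{5}$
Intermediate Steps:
$a{\left(p,T \right)} = -9 + T p$ ($a{\left(p,T \right)} = T p - 9 = -9 + T p$)
$\left(a{\left(-6,-11 \right)} + \left(\frac{1}{20 + 1} + 5\right) \left(\left(-1 - 3\right) \left(-5\right) + 45\right)\right)^{2} = \left(\left(-9 - -66\right) + \left(\frac{1}{20 + 1} + 5\right) \left(\left(-1 - 3\right) \left(-5\right) + 45\right)\right)^{2} = \left(\left(-9 + 66\right) + \left(\frac{1}{21} + 5\right) \left(\left(-4\right) \left(-5\right) + 45\right)\right)^{2} = \left(57 + \left(\frac{1}{21} + 5\right) \left(20 + 45\right)\right)^{2} = \left(57 + \frac{106}{21} \cdot 65\right)^{2} = \left(57 + \frac{6890}{21}\right)^{2} = \left(\frac{8087}{21}\right)^{2} = \frac{65399569}{441}$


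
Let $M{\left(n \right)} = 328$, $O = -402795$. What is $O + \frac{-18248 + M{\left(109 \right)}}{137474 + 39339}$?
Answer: $- \frac{10174201465}{25259} \approx -4.028 \cdot 10^{5}$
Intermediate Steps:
$O + \frac{-18248 + M{\left(109 \right)}}{137474 + 39339} = -402795 + \frac{-18248 + 328}{137474 + 39339} = -402795 - \frac{17920}{176813} = -402795 - \frac{2560}{25259} = - \frac{10174201465}{25259}$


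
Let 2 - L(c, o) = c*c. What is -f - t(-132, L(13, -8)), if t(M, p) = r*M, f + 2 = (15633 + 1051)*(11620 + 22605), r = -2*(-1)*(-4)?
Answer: -571010954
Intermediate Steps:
r = -8 (r = 2*(-4) = -8)
f = 571009898 (f = -2 + (15633 + 1051)*(11620 + 22605) = -2 + 16684*34225 = -2 + 571009900 = 571009898)
L(c, o) = 2 - c**2 (L(c, o) = 2 - c*c = 2 - c**2)
t(M, p) = -8*M
-f - t(-132, L(13, -8)) = -1*571009898 - (-8)*(-132) = -571009898 - 1*1056 = -571009898 - 1056 = -571010954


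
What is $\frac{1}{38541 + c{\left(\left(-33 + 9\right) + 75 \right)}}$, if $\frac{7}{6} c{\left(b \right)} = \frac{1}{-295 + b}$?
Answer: $\frac{854}{32914011} \approx 2.5946 \cdot 10^{-5}$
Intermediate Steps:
$c{\left(b \right)} = \frac{6}{7 \left(-295 + b\right)}$
$\frac{1}{38541 + c{\left(\left(-33 + 9\right) + 75 \right)}} = \frac{1}{38541 + \frac{6}{7 \left(-295 + \left(\left(-33 + 9\right) + 75\right)\right)}} = \frac{1}{38541 + \frac{6}{7 \left(-295 + \left(-24 + 75\right)\right)}} = \frac{1}{38541 + \frac{6}{7 \left(-295 + 51\right)}} = \frac{1}{38541 + \frac{6}{7 \left(-244\right)}} = \frac{1}{38541 + \frac{6}{7} \left(- \frac{1}{244}\right)} = \frac{1}{38541 - \frac{3}{854}} = \frac{1}{\frac{32914011}{854}} = \frac{854}{32914011}$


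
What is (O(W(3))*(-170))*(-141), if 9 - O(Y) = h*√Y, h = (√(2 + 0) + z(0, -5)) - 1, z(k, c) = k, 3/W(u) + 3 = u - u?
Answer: 215730 + 23970*I*(1 - √2) ≈ 2.1573e+5 - 9928.7*I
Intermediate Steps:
W(u) = -1 (W(u) = 3/(-3 + (u - u)) = 3/(-3 + 0) = 3/(-3) = 3*(-⅓) = -1)
h = -1 + √2 (h = (√(2 + 0) + 0) - 1 = (√2 + 0) - 1 = √2 - 1 = -1 + √2 ≈ 0.41421)
O(Y) = 9 - √Y*(-1 + √2) (O(Y) = 9 - (-1 + √2)*√Y = 9 - √Y*(-1 + √2))
(O(W(3))*(-170))*(-141) = ((9 + √(-1)*(1 - √2))*(-170))*(-141) = ((9 + I*(1 - √2))*(-170))*(-141) = (-1530 - 170*I*(1 - √2))*(-141) = 215730 + 23970*I*(1 - √2)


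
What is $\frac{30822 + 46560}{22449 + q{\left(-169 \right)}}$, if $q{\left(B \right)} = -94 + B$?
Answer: $\frac{38691}{11093} \approx 3.4879$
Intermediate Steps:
$\frac{30822 + 46560}{22449 + q{\left(-169 \right)}} = \frac{30822 + 46560}{22449 - 263} = \frac{77382}{22449 - 263} = \frac{77382}{22186} = 77382 \cdot \frac{1}{22186} = \frac{38691}{11093}$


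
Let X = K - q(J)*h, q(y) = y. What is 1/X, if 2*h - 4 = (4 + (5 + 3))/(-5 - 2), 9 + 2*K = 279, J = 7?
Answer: 1/127 ≈ 0.0078740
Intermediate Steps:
K = 135 (K = -9/2 + (1/2)*279 = -9/2 + 279/2 = 135)
h = 8/7 (h = 2 + ((4 + (5 + 3))/(-5 - 2))/2 = 2 + ((4 + 8)/(-7))/2 = 2 + (12*(-1/7))/2 = 2 + (1/2)*(-12/7) = 2 - 6/7 = 8/7 ≈ 1.1429)
X = 127 (X = 135 - 7*8/7 = 135 - 1*8 = 135 - 8 = 127)
1/X = 1/127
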